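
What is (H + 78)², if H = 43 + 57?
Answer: 31684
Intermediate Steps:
H = 100
(H + 78)² = (100 + 78)² = 178² = 31684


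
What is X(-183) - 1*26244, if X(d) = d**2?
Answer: 7245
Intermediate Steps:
X(-183) - 1*26244 = (-183)**2 - 1*26244 = 33489 - 26244 = 7245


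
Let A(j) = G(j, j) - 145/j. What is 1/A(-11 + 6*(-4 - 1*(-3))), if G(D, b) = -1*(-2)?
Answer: 17/179 ≈ 0.094972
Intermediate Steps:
G(D, b) = 2
A(j) = 2 - 145/j
1/A(-11 + 6*(-4 - 1*(-3))) = 1/(2 - 145/(-11 + 6*(-4 - 1*(-3)))) = 1/(2 - 145/(-11 + 6*(-4 + 3))) = 1/(2 - 145/(-11 + 6*(-1))) = 1/(2 - 145/(-11 - 6)) = 1/(2 - 145/(-17)) = 1/(2 - 145*(-1/17)) = 1/(2 + 145/17) = 1/(179/17) = 17/179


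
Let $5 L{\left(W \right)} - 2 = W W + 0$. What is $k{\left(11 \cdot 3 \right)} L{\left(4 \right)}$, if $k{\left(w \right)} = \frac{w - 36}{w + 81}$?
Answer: $- \frac{9}{95} \approx -0.094737$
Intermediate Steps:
$L{\left(W \right)} = \frac{2}{5} + \frac{W^{2}}{5}$ ($L{\left(W \right)} = \frac{2}{5} + \frac{W W + 0}{5} = \frac{2}{5} + \frac{W^{2} + 0}{5} = \frac{2}{5} + \frac{W^{2}}{5}$)
$k{\left(w \right)} = \frac{-36 + w}{81 + w}$
$k{\left(11 \cdot 3 \right)} L{\left(4 \right)} = \frac{-36 + 11 \cdot 3}{81 + 11 \cdot 3} \left(\frac{2}{5} + \frac{4^{2}}{5}\right) = \frac{-36 + 33}{81 + 33} \left(\frac{2}{5} + \frac{1}{5} \cdot 16\right) = \frac{1}{114} \left(-3\right) \left(\frac{2}{5} + \frac{16}{5}\right) = \frac{1}{114} \left(-3\right) \frac{18}{5} = \left(- \frac{1}{38}\right) \frac{18}{5} = - \frac{9}{95}$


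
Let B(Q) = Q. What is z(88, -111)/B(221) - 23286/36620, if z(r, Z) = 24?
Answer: -2133663/4046510 ≈ -0.52728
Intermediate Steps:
z(88, -111)/B(221) - 23286/36620 = 24/221 - 23286/36620 = 24*(1/221) - 23286*1/36620 = 24/221 - 11643/18310 = -2133663/4046510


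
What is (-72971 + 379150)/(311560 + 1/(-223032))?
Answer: 68287714728/69487849919 ≈ 0.98273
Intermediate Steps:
(-72971 + 379150)/(311560 + 1/(-223032)) = 306179/(311560 - 1/223032) = 306179/(69487849919/223032) = 306179*(223032/69487849919) = 68287714728/69487849919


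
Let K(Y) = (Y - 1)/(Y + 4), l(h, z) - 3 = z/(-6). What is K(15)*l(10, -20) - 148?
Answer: -430/3 ≈ -143.33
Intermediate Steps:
l(h, z) = 3 - z/6 (l(h, z) = 3 + z/(-6) = 3 + z*(-⅙) = 3 - z/6)
K(Y) = (-1 + Y)/(4 + Y)
K(15)*l(10, -20) - 148 = ((-1 + 15)/(4 + 15))*(3 - ⅙*(-20)) - 148 = (14/19)*(3 + 10/3) - 148 = ((1/19)*14)*(19/3) - 148 = (14/19)*(19/3) - 148 = 14/3 - 148 = -430/3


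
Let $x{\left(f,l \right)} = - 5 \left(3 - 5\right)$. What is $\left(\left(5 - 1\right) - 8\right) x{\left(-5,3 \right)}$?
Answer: $-40$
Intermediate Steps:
$x{\left(f,l \right)} = 10$ ($x{\left(f,l \right)} = \left(-5\right) \left(-2\right) = 10$)
$\left(\left(5 - 1\right) - 8\right) x{\left(-5,3 \right)} = \left(\left(5 - 1\right) - 8\right) 10 = \left(4 - 8\right) 10 = \left(-4\right) 10 = -40$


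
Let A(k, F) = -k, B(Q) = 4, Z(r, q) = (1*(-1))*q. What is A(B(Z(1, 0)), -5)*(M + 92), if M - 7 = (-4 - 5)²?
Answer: -720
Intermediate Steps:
Z(r, q) = -q
M = 88 (M = 7 + (-4 - 5)² = 7 + (-9)² = 7 + 81 = 88)
A(B(Z(1, 0)), -5)*(M + 92) = (-1*4)*(88 + 92) = -4*180 = -720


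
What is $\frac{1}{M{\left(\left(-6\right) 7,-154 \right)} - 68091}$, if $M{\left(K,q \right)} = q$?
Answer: $- \frac{1}{68245} \approx -1.4653 \cdot 10^{-5}$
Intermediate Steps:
$\frac{1}{M{\left(\left(-6\right) 7,-154 \right)} - 68091} = \frac{1}{-154 - 68091} = \frac{1}{-68245} = - \frac{1}{68245}$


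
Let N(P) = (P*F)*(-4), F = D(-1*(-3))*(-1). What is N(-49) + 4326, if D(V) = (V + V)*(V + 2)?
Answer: -1554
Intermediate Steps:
D(V) = 2*V*(2 + V) (D(V) = (2*V)*(2 + V) = 2*V*(2 + V))
F = -30 (F = (2*(-1*(-3))*(2 - 1*(-3)))*(-1) = (2*3*(2 + 3))*(-1) = (2*3*5)*(-1) = 30*(-1) = -30)
N(P) = 120*P (N(P) = (P*(-30))*(-4) = -30*P*(-4) = 120*P)
N(-49) + 4326 = 120*(-49) + 4326 = -5880 + 4326 = -1554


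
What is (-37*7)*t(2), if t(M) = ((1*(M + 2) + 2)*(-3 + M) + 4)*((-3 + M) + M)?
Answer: 518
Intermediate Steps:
t(M) = (-3 + 2*M)*(4 + (-3 + M)*(4 + M)) (t(M) = ((1*(2 + M) + 2)*(-3 + M) + 4)*(-3 + 2*M) = (((2 + M) + 2)*(-3 + M) + 4)*(-3 + 2*M) = ((4 + M)*(-3 + M) + 4)*(-3 + 2*M) = ((-3 + M)*(4 + M) + 4)*(-3 + 2*M) = (4 + (-3 + M)*(4 + M))*(-3 + 2*M) = (-3 + 2*M)*(4 + (-3 + M)*(4 + M)))
(-37*7)*t(2) = (-37*7)*(24 - 1*2**2 - 19*2 + 2*2**3) = -259*(24 - 1*4 - 38 + 2*8) = -259*(24 - 4 - 38 + 16) = -259*(-2) = 518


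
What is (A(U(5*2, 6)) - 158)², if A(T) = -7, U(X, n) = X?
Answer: 27225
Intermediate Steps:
(A(U(5*2, 6)) - 158)² = (-7 - 158)² = (-165)² = 27225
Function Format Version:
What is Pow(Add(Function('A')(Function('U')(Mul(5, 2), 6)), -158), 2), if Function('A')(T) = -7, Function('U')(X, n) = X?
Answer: 27225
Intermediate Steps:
Pow(Add(Function('A')(Function('U')(Mul(5, 2), 6)), -158), 2) = Pow(Add(-7, -158), 2) = Pow(-165, 2) = 27225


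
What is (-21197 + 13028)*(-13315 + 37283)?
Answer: -195794592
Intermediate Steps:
(-21197 + 13028)*(-13315 + 37283) = -8169*23968 = -195794592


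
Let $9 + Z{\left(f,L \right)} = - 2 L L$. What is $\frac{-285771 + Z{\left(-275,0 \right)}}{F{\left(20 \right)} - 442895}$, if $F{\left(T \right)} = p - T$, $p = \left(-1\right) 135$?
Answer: $\frac{28578}{44305} \approx 0.64503$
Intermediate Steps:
$p = -135$
$F{\left(T \right)} = -135 - T$
$Z{\left(f,L \right)} = -9 - 2 L^{2}$ ($Z{\left(f,L \right)} = -9 + - 2 L L = -9 - 2 L^{2}$)
$\frac{-285771 + Z{\left(-275,0 \right)}}{F{\left(20 \right)} - 442895} = \frac{-285771 - \left(9 + 2 \cdot 0^{2}\right)}{\left(-135 - 20\right) - 442895} = \frac{-285771 - 9}{\left(-135 - 20\right) - 442895} = \frac{-285771 + \left(-9 + 0\right)}{-155 - 442895} = \frac{-285771 - 9}{-443050} = \left(-285780\right) \left(- \frac{1}{443050}\right) = \frac{28578}{44305}$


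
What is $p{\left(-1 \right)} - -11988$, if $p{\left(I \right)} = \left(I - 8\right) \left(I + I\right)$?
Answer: $12006$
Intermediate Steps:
$p{\left(I \right)} = 2 I \left(-8 + I\right)$ ($p{\left(I \right)} = \left(-8 + I\right) 2 I = 2 I \left(-8 + I\right)$)
$p{\left(-1 \right)} - -11988 = 2 \left(-1\right) \left(-8 - 1\right) - -11988 = 2 \left(-1\right) \left(-9\right) + 11988 = 18 + 11988 = 12006$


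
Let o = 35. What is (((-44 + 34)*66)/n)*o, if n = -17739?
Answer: 7700/5913 ≈ 1.3022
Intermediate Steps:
(((-44 + 34)*66)/n)*o = (((-44 + 34)*66)/(-17739))*35 = (-10*66*(-1/17739))*35 = -660*(-1/17739)*35 = (220/5913)*35 = 7700/5913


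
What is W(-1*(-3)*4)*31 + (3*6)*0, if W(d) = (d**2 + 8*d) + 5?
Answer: 7595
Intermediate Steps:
W(d) = 5 + d**2 + 8*d
W(-1*(-3)*4)*31 + (3*6)*0 = (5 + (-1*(-3)*4)**2 + 8*(-1*(-3)*4))*31 + (3*6)*0 = (5 + (3*4)**2 + 8*(3*4))*31 + 18*0 = (5 + 12**2 + 8*12)*31 + 0 = (5 + 144 + 96)*31 + 0 = 245*31 + 0 = 7595 + 0 = 7595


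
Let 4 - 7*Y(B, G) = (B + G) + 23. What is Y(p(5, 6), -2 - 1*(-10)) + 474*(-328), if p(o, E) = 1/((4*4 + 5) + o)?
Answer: -28296607/182 ≈ -1.5548e+5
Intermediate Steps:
p(o, E) = 1/(21 + o) (p(o, E) = 1/((16 + 5) + o) = 1/(21 + o))
Y(B, G) = -19/7 - B/7 - G/7 (Y(B, G) = 4/7 - ((B + G) + 23)/7 = 4/7 - (23 + B + G)/7 = 4/7 + (-23/7 - B/7 - G/7) = -19/7 - B/7 - G/7)
Y(p(5, 6), -2 - 1*(-10)) + 474*(-328) = (-19/7 - 1/(7*(21 + 5)) - (-2 - 1*(-10))/7) + 474*(-328) = (-19/7 - 1/7/26 - (-2 + 10)/7) - 155472 = (-19/7 - 1/7*1/26 - 1/7*8) - 155472 = (-19/7 - 1/182 - 8/7) - 155472 = -703/182 - 155472 = -28296607/182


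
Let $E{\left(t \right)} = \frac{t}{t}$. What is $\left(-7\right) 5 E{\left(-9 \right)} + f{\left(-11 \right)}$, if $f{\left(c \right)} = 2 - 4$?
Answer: $-37$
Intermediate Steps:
$E{\left(t \right)} = 1$
$f{\left(c \right)} = -2$ ($f{\left(c \right)} = 2 - 4 = -2$)
$\left(-7\right) 5 E{\left(-9 \right)} + f{\left(-11 \right)} = \left(-7\right) 5 \cdot 1 - 2 = \left(-35\right) 1 - 2 = -35 - 2 = -37$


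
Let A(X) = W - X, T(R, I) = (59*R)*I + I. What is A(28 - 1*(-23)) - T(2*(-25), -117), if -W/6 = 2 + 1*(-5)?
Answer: -345066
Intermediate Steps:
W = 18 (W = -6*(2 + 1*(-5)) = -6*(2 - 5) = -6*(-3) = 18)
T(R, I) = I + 59*I*R (T(R, I) = 59*I*R + I = I + 59*I*R)
A(X) = 18 - X
A(28 - 1*(-23)) - T(2*(-25), -117) = (18 - (28 - 1*(-23))) - (-117)*(1 + 59*(2*(-25))) = (18 - (28 + 23)) - (-117)*(1 + 59*(-50)) = (18 - 1*51) - (-117)*(1 - 2950) = (18 - 51) - (-117)*(-2949) = -33 - 1*345033 = -33 - 345033 = -345066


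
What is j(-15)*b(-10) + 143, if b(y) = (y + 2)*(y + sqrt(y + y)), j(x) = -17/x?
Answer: 701/3 - 272*I*sqrt(5)/15 ≈ 233.67 - 40.547*I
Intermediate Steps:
b(y) = (2 + y)*(y + sqrt(2)*sqrt(y)) (b(y) = (2 + y)*(y + sqrt(2*y)) = (2 + y)*(y + sqrt(2)*sqrt(y)))
j(-15)*b(-10) + 143 = (-17/(-15))*((-10)**2 + 2*(-10) + sqrt(2)*(-10)**(3/2) + 2*sqrt(2)*sqrt(-10)) + 143 = (-17*(-1/15))*(100 - 20 + sqrt(2)*(-10*I*sqrt(10)) + 2*sqrt(2)*(I*sqrt(10))) + 143 = 17*(100 - 20 - 20*I*sqrt(5) + 4*I*sqrt(5))/15 + 143 = 17*(80 - 16*I*sqrt(5))/15 + 143 = (272/3 - 272*I*sqrt(5)/15) + 143 = 701/3 - 272*I*sqrt(5)/15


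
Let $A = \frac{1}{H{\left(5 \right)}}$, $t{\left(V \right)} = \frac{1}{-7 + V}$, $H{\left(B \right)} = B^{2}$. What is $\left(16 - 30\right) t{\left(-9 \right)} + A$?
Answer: $\frac{183}{200} \approx 0.915$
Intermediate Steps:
$A = \frac{1}{25}$ ($A = \frac{1}{5^{2}} = \frac{1}{25} \approx 0.04$)
$\left(16 - 30\right) t{\left(-9 \right)} + A = \frac{16 - 30}{-7 - 9} + \frac{1}{25} = \frac{16 - 30}{-16} + \frac{1}{25} = \left(-14\right) \left(- \frac{1}{16}\right) + \frac{1}{25} = \frac{7}{8} + \frac{1}{25} = \frac{183}{200}$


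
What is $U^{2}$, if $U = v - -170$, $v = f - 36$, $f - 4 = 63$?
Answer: $40401$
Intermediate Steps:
$f = 67$ ($f = 4 + 63 = 67$)
$v = 31$ ($v = 67 - 36 = 31$)
$U = 201$ ($U = 31 - -170 = 31 + 170 = 201$)
$U^{2} = 201^{2} = 40401$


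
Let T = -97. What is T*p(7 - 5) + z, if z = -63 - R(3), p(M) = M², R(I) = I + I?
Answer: -457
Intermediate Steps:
R(I) = 2*I
z = -69 (z = -63 - 2*3 = -63 - 1*6 = -63 - 6 = -69)
T*p(7 - 5) + z = -97*(7 - 5)² - 69 = -97*2² - 69 = -97*4 - 69 = -388 - 69 = -457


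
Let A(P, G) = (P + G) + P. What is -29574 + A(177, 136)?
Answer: -29084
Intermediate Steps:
A(P, G) = G + 2*P (A(P, G) = (G + P) + P = G + 2*P)
-29574 + A(177, 136) = -29574 + (136 + 2*177) = -29574 + (136 + 354) = -29574 + 490 = -29084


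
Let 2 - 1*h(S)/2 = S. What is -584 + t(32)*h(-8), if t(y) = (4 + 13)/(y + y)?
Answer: -9259/16 ≈ -578.69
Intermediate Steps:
t(y) = 17/(2*y) (t(y) = 17/((2*y)) = 17*(1/(2*y)) = 17/(2*y))
h(S) = 4 - 2*S
-584 + t(32)*h(-8) = -584 + ((17/2)/32)*(4 - 2*(-8)) = -584 + ((17/2)*(1/32))*(4 + 16) = -584 + (17/64)*20 = -584 + 85/16 = -9259/16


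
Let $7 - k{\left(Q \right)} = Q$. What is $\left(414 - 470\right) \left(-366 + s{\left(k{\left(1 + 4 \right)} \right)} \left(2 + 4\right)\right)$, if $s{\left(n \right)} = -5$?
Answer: $22176$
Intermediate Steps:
$k{\left(Q \right)} = 7 - Q$
$\left(414 - 470\right) \left(-366 + s{\left(k{\left(1 + 4 \right)} \right)} \left(2 + 4\right)\right) = \left(414 - 470\right) \left(-366 - 5 \left(2 + 4\right)\right) = - 56 \left(-366 - 30\right) = \left(-56\right) \left(-396\right) = 22176$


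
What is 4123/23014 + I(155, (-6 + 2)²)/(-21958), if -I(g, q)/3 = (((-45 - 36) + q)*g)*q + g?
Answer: -2757084014/126335353 ≈ -21.824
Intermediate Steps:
I(g, q) = -3*g - 3*g*q*(-81 + q) (I(g, q) = -3*((((-45 - 36) + q)*g)*q + g) = -3*(((-81 + q)*g)*q + g) = -3*((g*(-81 + q))*q + g) = -3*(g*q*(-81 + q) + g) = -3*(g + g*q*(-81 + q)) = -3*g - 3*g*q*(-81 + q))
4123/23014 + I(155, (-6 + 2)²)/(-21958) = 4123/23014 + (3*155*(-1 - ((-6 + 2)²)² + 81*(-6 + 2)²))/(-21958) = 4123*(1/23014) + (3*155*(-1 - ((-4)²)² + 81*(-4)²))*(-1/21958) = 4123/23014 + (3*155*(-1 - 1*16² + 81*16))*(-1/21958) = 4123/23014 + (3*155*(-1 - 1*256 + 1296))*(-1/21958) = 4123/23014 + (3*155*(-1 - 256 + 1296))*(-1/21958) = 4123/23014 + (3*155*1039)*(-1/21958) = 4123/23014 + 483135*(-1/21958) = 4123/23014 - 483135/21958 = -2757084014/126335353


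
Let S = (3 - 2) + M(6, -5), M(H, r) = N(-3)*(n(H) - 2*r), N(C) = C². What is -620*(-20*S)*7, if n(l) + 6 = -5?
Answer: -694400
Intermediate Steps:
n(l) = -11 (n(l) = -6 - 5 = -11)
M(H, r) = -99 - 18*r (M(H, r) = (-3)²*(-11 - 2*r) = 9*(-11 - 2*r) = -99 - 18*r)
S = -8 (S = (3 - 2) + (-99 - 18*(-5)) = 1 + (-99 + 90) = 1 - 9 = -8)
-620*(-20*S)*7 = -620*(-20*(-8))*7 = -99200*7 = -620*1120 = -694400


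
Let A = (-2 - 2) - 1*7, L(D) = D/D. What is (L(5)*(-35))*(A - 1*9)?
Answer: 700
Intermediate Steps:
L(D) = 1
A = -11 (A = -4 - 7 = -11)
(L(5)*(-35))*(A - 1*9) = (1*(-35))*(-11 - 1*9) = -35*(-11 - 9) = -35*(-20) = 700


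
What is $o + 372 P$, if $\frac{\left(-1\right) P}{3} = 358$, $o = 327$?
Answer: $-399201$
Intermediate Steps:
$P = -1074$ ($P = \left(-3\right) 358 = -1074$)
$o + 372 P = 327 + 372 \left(-1074\right) = 327 - 399528 = -399201$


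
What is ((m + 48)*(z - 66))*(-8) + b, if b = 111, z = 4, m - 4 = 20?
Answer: 35823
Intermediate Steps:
m = 24 (m = 4 + 20 = 24)
((m + 48)*(z - 66))*(-8) + b = ((24 + 48)*(4 - 66))*(-8) + 111 = (72*(-62))*(-8) + 111 = -4464*(-8) + 111 = 35712 + 111 = 35823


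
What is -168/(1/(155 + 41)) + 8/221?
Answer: -7277080/221 ≈ -32928.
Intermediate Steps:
-168/(1/(155 + 41)) + 8/221 = -168/(1/196) + 8*(1/221) = -168/1/196 + 8/221 = -168*196 + 8/221 = -32928 + 8/221 = -7277080/221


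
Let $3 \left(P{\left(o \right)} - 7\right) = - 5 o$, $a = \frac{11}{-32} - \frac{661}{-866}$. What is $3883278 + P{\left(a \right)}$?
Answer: $\frac{161420361815}{41568} \approx 3.8833 \cdot 10^{6}$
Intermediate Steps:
$a = \frac{5813}{13856}$ ($a = 11 \left(- \frac{1}{32}\right) - - \frac{661}{866} = - \frac{11}{32} + \frac{661}{866} = \frac{5813}{13856} \approx 0.41953$)
$P{\left(o \right)} = 7 - \frac{5 o}{3}$ ($P{\left(o \right)} = 7 + \frac{\left(-5\right) o}{3} = 7 - \frac{5 o}{3}$)
$3883278 + P{\left(a \right)} = 3883278 + \left(7 - \frac{29065}{41568}\right) = 3883278 + \frac{261911}{41568} = \frac{161420361815}{41568}$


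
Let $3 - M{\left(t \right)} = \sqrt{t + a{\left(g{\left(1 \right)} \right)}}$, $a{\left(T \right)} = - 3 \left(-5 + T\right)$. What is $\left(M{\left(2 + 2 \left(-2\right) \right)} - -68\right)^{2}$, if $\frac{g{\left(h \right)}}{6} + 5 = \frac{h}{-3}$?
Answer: $\left(71 - \sqrt{109}\right)^{2} \approx 3667.5$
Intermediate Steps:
$g{\left(h \right)} = -30 - 2 h$ ($g{\left(h \right)} = -30 + 6 \frac{h}{-3} = -30 + 6 h \left(- \frac{1}{3}\right) = -30 + 6 \left(- \frac{h}{3}\right) = -30 - 2 h$)
$a{\left(T \right)} = 15 - 3 T$
$M{\left(t \right)} = 3 - \sqrt{111 + t}$ ($M{\left(t \right)} = 3 - \sqrt{t - \left(-15 + 3 \left(-30 - 2\right)\right)} = 3 - \sqrt{t + \left(15 - -96\right)} = 3 - \sqrt{t + \left(15 + 96\right)} = 3 - \sqrt{t + 111} = 3 - \sqrt{111 + t}$)
$\left(M{\left(2 + 2 \left(-2\right) \right)} - -68\right)^{2} = \left(\left(3 - \sqrt{111 + \left(2 + 2 \left(-2\right)\right)}\right) - -68\right)^{2} = \left(\left(3 - \sqrt{111 + \left(2 - 4\right)}\right) + 68\right)^{2} = \left(\left(3 - \sqrt{111 - 2}\right) + 68\right)^{2} = \left(\left(3 - \sqrt{109}\right) + 68\right)^{2} = \left(71 - \sqrt{109}\right)^{2}$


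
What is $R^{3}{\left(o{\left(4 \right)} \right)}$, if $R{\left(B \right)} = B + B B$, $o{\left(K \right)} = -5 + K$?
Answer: $0$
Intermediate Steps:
$R{\left(B \right)} = B + B^{2}$
$R^{3}{\left(o{\left(4 \right)} \right)} = \left(\left(-5 + 4\right) \left(1 + \left(-5 + 4\right)\right)\right)^{3} = \left(- (1 - 1)\right)^{3} = \left(\left(-1\right) 0\right)^{3} = 0^{3} = 0$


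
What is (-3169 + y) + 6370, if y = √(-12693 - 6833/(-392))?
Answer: 3201 + I*√9937646/28 ≈ 3201.0 + 112.59*I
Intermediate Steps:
y = I*√9937646/28 (y = √(-12693 - 6833*(-1/392)) = √(-12693 + 6833/392) = √(-4968823/392) = I*√9937646/28 ≈ 112.59*I)
(-3169 + y) + 6370 = (-3169 + I*√9937646/28) + 6370 = 3201 + I*√9937646/28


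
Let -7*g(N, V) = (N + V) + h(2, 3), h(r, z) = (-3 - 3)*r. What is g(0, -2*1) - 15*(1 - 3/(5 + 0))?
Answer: -4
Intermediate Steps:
h(r, z) = -6*r
g(N, V) = 12/7 - N/7 - V/7 (g(N, V) = -((N + V) - 6*2)/7 = -((N + V) - 12)/7 = -(-12 + N + V)/7 = 12/7 - N/7 - V/7)
g(0, -2*1) - 15*(1 - 3/(5 + 0)) = (12/7 - ⅐*0 - (-2)/7) - 15*(1 - 3/(5 + 0)) = (12/7 + 0 - ⅐*(-2)) - 15*(1 - 3/5) = (12/7 + 0 + 2/7) - 15*(1 - 3*⅕) = 2 - 15*(1 - ⅗) = 2 - 15*⅖ = 2 - 6 = -4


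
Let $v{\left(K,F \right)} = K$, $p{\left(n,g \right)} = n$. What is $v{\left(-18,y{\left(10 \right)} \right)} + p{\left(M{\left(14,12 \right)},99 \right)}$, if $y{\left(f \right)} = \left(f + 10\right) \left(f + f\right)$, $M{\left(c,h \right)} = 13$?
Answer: $-5$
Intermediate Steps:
$y{\left(f \right)} = 2 f \left(10 + f\right)$ ($y{\left(f \right)} = \left(10 + f\right) 2 f = 2 f \left(10 + f\right)$)
$v{\left(-18,y{\left(10 \right)} \right)} + p{\left(M{\left(14,12 \right)},99 \right)} = -18 + 13 = -5$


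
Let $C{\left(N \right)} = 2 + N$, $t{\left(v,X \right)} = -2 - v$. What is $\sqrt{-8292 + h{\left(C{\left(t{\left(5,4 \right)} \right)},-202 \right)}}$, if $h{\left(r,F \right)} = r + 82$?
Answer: $i \sqrt{8215} \approx 90.637 i$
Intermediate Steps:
$h{\left(r,F \right)} = 82 + r$
$\sqrt{-8292 + h{\left(C{\left(t{\left(5,4 \right)} \right)},-202 \right)}} = \sqrt{-8292 + \left(82 + \left(2 - 7\right)\right)} = \sqrt{-8292 + \left(82 - 5\right)} = \sqrt{-8292 + 77} = \sqrt{-8215} = i \sqrt{8215}$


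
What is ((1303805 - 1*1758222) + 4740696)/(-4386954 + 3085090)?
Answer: -4286279/1301864 ≈ -3.2924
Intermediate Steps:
((1303805 - 1*1758222) + 4740696)/(-4386954 + 3085090) = ((1303805 - 1758222) + 4740696)/(-1301864) = (-454417 + 4740696)*(-1/1301864) = 4286279*(-1/1301864) = -4286279/1301864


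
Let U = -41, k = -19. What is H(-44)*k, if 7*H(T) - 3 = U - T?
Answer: -114/7 ≈ -16.286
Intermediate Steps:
H(T) = -38/7 - T/7 (H(T) = 3/7 + (-41 - T)/7 = 3/7 + (-41/7 - T/7) = -38/7 - T/7)
H(-44)*k = (-38/7 - ⅐*(-44))*(-19) = (-38/7 + 44/7)*(-19) = (6/7)*(-19) = -114/7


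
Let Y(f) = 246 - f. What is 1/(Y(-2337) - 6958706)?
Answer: -1/6956123 ≈ -1.4376e-7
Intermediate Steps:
1/(Y(-2337) - 6958706) = 1/((246 - 1*(-2337)) - 6958706) = 1/((246 + 2337) - 6958706) = 1/(2583 - 6958706) = 1/(-6956123) = -1/6956123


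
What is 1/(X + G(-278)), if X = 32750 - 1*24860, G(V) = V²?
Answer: 1/85174 ≈ 1.1741e-5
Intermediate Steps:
X = 7890 (X = 32750 - 24860 = 7890)
1/(X + G(-278)) = 1/(7890 + (-278)²) = 1/(7890 + 77284) = 1/85174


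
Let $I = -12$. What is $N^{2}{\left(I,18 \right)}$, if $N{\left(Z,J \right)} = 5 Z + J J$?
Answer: $69696$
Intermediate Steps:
$N{\left(Z,J \right)} = J^{2} + 5 Z$ ($N{\left(Z,J \right)} = 5 Z + J^{2} = J^{2} + 5 Z$)
$N^{2}{\left(I,18 \right)} = \left(18^{2} + 5 \left(-12\right)\right)^{2} = \left(324 - 60\right)^{2} = 264^{2} = 69696$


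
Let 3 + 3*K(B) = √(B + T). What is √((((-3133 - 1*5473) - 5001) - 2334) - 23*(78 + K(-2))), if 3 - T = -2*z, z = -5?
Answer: √(-17712 - 23*I) ≈ 0.0864 - 133.09*I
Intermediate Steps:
T = -7 (T = 3 - (-2)*(-5) = 3 - 1*10 = 3 - 10 = -7)
K(B) = -1 + √(-7 + B)/3 (K(B) = -1 + √(B - 7)/3 = -1 + √(-7 + B)/3)
√((((-3133 - 1*5473) - 5001) - 2334) - 23*(78 + K(-2))) = √((((-3133 - 1*5473) - 5001) - 2334) - 23*(78 + (-1 + √(-7 - 2)/3))) = √((((-3133 - 5473) - 5001) - 2334) - 23*(78 + (-1 + √(-9)/3))) = √(((-8606 - 5001) - 2334) - 23*(78 + (-1 + (3*I)/3))) = √((-13607 - 2334) - 23*(78 + (-1 + I))) = √(-15941 - 23*(77 + I)) = √(-15941 + (-1771 - 23*I)) = √(-17712 - 23*I)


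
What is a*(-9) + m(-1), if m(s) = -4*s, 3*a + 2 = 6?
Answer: -8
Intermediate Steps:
a = 4/3 (a = -2/3 + (1/3)*6 = -2/3 + 2 = 4/3 ≈ 1.3333)
a*(-9) + m(-1) = (4/3)*(-9) - 4*(-1) = -12 + 4 = -8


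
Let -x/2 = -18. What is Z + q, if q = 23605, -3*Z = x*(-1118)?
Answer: 37021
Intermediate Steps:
x = 36 (x = -2*(-18) = 36)
Z = 13416 (Z = -12*(-1118) = -⅓*(-40248) = 13416)
Z + q = 13416 + 23605 = 37021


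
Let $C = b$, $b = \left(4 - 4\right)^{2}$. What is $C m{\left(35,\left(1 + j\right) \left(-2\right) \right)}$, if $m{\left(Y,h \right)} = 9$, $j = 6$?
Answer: $0$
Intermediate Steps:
$b = 0$ ($b = 0^{2} = 0$)
$C = 0$
$C m{\left(35,\left(1 + j\right) \left(-2\right) \right)} = 0 \cdot 9 = 0$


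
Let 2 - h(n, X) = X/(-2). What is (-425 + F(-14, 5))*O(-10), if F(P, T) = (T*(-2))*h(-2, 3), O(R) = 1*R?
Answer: 4600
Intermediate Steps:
h(n, X) = 2 + X/2 (h(n, X) = 2 - X/(-2) = 2 - X*(-1)/2 = 2 - (-1)*X/2 = 2 + X/2)
O(R) = R
F(P, T) = -7*T (F(P, T) = (T*(-2))*(2 + (1/2)*3) = (-2*T)*(2 + 3/2) = -2*T*(7/2) = -7*T)
(-425 + F(-14, 5))*O(-10) = (-425 - 7*5)*(-10) = (-425 - 35)*(-10) = -460*(-10) = 4600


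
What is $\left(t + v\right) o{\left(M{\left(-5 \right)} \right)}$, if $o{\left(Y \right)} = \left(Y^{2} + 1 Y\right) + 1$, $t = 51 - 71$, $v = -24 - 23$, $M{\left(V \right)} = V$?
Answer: $-1407$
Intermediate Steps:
$v = -47$ ($v = -24 - 23 = -47$)
$t = -20$
$o{\left(Y \right)} = 1 + Y + Y^{2}$ ($o{\left(Y \right)} = \left(Y^{2} + Y\right) + 1 = \left(Y + Y^{2}\right) + 1 = 1 + Y + Y^{2}$)
$\left(t + v\right) o{\left(M{\left(-5 \right)} \right)} = \left(-20 - 47\right) \left(1 - 5 + \left(-5\right)^{2}\right) = - 67 \left(1 - 5 + 25\right) = \left(-67\right) 21 = -1407$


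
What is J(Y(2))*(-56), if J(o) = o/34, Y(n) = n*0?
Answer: 0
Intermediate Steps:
Y(n) = 0
J(o) = o/34 (J(o) = o*(1/34) = o/34)
J(Y(2))*(-56) = ((1/34)*0)*(-56) = 0*(-56) = 0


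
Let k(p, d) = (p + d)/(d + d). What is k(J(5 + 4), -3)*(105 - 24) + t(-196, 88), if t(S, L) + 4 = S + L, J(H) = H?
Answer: -193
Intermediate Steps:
k(p, d) = (d + p)/(2*d) (k(p, d) = (d + p)/((2*d)) = (d + p)*(1/(2*d)) = (d + p)/(2*d))
t(S, L) = -4 + L + S (t(S, L) = -4 + (S + L) = -4 + (L + S) = -4 + L + S)
k(J(5 + 4), -3)*(105 - 24) + t(-196, 88) = ((½)*(-3 + (5 + 4))/(-3))*(105 - 24) + (-4 + 88 - 196) = ((½)*(-⅓)*(-3 + 9))*81 - 112 = ((½)*(-⅓)*6)*81 - 112 = -1*81 - 112 = -81 - 112 = -193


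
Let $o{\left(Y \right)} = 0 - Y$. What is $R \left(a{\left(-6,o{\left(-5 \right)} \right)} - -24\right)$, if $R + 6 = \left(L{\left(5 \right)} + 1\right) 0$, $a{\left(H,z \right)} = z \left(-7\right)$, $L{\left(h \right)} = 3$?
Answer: $66$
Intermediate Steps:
$o{\left(Y \right)} = - Y$
$a{\left(H,z \right)} = - 7 z$
$R = -6$ ($R = -6 + \left(3 + 1\right) 0 = -6 + 4 \cdot 0 = -6 + 0 = -6$)
$R \left(a{\left(-6,o{\left(-5 \right)} \right)} - -24\right) = - 6 \left(- 7 \left(\left(-1\right) \left(-5\right)\right) - -24\right) = - 6 \left(\left(-7\right) 5 + 24\right) = - 6 \left(-35 + 24\right) = \left(-6\right) \left(-11\right) = 66$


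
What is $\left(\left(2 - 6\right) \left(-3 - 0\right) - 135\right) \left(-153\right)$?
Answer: $18819$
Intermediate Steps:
$\left(\left(2 - 6\right) \left(-3 - 0\right) - 135\right) \left(-153\right) = \left(- 4 \left(-3 + 0\right) - 135\right) \left(-153\right) = \left(\left(-4\right) \left(-3\right) - 135\right) \left(-153\right) = \left(12 - 135\right) \left(-153\right) = \left(-123\right) \left(-153\right) = 18819$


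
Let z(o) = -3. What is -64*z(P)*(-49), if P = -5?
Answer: -9408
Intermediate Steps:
-64*z(P)*(-49) = -64*(-3)*(-49) = 192*(-49) = -9408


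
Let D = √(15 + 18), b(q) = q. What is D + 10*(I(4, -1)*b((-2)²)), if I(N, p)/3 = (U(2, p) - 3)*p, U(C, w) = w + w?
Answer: 600 + √33 ≈ 605.74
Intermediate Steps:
U(C, w) = 2*w
I(N, p) = 3*p*(-3 + 2*p) (I(N, p) = 3*((2*p - 3)*p) = 3*((-3 + 2*p)*p) = 3*(p*(-3 + 2*p)) = 3*p*(-3 + 2*p))
D = √33 ≈ 5.7446
D + 10*(I(4, -1)*b((-2)²)) = √33 + 10*((3*(-1)*(-3 + 2*(-1)))*(-2)²) = √33 + 10*((3*(-1)*(-3 - 2))*4) = √33 + 10*((3*(-1)*(-5))*4) = √33 + 10*(15*4) = √33 + 10*60 = √33 + 600 = 600 + √33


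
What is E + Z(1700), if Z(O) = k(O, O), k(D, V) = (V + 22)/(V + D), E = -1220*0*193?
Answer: 861/1700 ≈ 0.50647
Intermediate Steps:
E = 0 (E = 0*193 = 0)
k(D, V) = (22 + V)/(D + V)
Z(O) = (22 + O)/(2*O) (Z(O) = (22 + O)/(O + O) = (22 + O)/((2*O)) = (1/(2*O))*(22 + O) = (22 + O)/(2*O))
E + Z(1700) = 0 + (½)*(22 + 1700)/1700 = 0 + (½)*(1/1700)*1722 = 0 + 861/1700 = 861/1700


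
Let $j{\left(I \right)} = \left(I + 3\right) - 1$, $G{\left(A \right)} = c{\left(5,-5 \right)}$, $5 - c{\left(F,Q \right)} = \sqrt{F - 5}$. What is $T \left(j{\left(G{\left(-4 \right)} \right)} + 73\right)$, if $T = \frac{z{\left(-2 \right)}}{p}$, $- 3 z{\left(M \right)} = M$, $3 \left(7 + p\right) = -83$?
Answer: $- \frac{20}{13} \approx -1.5385$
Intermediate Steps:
$p = - \frac{104}{3}$ ($p = -7 + \frac{1}{3} \left(-83\right) = -7 - \frac{83}{3} = - \frac{104}{3} \approx -34.667$)
$z{\left(M \right)} = - \frac{M}{3}$
$c{\left(F,Q \right)} = 5 - \sqrt{-5 + F}$ ($c{\left(F,Q \right)} = 5 - \sqrt{F - 5} = 5 - \sqrt{-5 + F}$)
$G{\left(A \right)} = 5$ ($G{\left(A \right)} = 5 - \sqrt{-5 + 5} = 5 - \sqrt{0} = 5 - 0 = 5 + 0 = 5$)
$T = - \frac{1}{52}$ ($T = \frac{\left(- \frac{1}{3}\right) \left(-2\right)}{- \frac{104}{3}} = \frac{2}{3} \left(- \frac{3}{104}\right) = - \frac{1}{52} \approx -0.019231$)
$j{\left(I \right)} = 2 + I$ ($j{\left(I \right)} = \left(3 + I\right) - 1 = 2 + I$)
$T \left(j{\left(G{\left(-4 \right)} \right)} + 73\right) = - \frac{\left(2 + 5\right) + 73}{52} = - \frac{7 + 73}{52} = \left(- \frac{1}{52}\right) 80 = - \frac{20}{13}$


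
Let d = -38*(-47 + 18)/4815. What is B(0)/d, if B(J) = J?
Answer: 0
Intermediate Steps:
d = 1102/4815 (d = -38*(-29)*(1/4815) = 1102*(1/4815) = 1102/4815 ≈ 0.22887)
B(0)/d = 0/(1102/4815) = 0*(4815/1102) = 0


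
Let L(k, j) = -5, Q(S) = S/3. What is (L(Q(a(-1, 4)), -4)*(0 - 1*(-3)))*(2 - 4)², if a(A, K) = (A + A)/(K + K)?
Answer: -60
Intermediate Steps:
a(A, K) = A/K (a(A, K) = (2*A)/((2*K)) = (2*A)*(1/(2*K)) = A/K)
Q(S) = S/3 (Q(S) = S*(⅓) = S/3)
(L(Q(a(-1, 4)), -4)*(0 - 1*(-3)))*(2 - 4)² = (-5*(0 - 1*(-3)))*(2 - 4)² = -5*(0 + 3)*(-2)² = -5*3*4 = -15*4 = -60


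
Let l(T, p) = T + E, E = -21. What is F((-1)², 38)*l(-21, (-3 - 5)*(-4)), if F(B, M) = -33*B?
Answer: 1386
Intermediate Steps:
l(T, p) = -21 + T (l(T, p) = T - 21 = -21 + T)
F((-1)², 38)*l(-21, (-3 - 5)*(-4)) = (-33*(-1)²)*(-21 - 21) = -33*1*(-42) = -33*(-42) = 1386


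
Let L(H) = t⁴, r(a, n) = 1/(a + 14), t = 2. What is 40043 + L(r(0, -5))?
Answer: 40059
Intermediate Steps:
r(a, n) = 1/(14 + a)
L(H) = 16 (L(H) = 2⁴ = 16)
40043 + L(r(0, -5)) = 40043 + 16 = 40059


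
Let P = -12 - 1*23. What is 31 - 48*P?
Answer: 1711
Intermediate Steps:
P = -35 (P = -12 - 23 = -35)
31 - 48*P = 31 - 48*(-35) = 31 + 1680 = 1711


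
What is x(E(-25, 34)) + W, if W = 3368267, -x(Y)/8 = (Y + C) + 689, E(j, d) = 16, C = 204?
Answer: 3360995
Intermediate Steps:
x(Y) = -7144 - 8*Y (x(Y) = -8*((Y + 204) + 689) = -8*((204 + Y) + 689) = -8*(893 + Y) = -7144 - 8*Y)
x(E(-25, 34)) + W = (-7144 - 8*16) + 3368267 = (-7144 - 128) + 3368267 = -7272 + 3368267 = 3360995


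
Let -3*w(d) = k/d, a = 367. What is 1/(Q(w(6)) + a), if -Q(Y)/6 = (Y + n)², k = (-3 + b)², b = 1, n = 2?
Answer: 27/9397 ≈ 0.0028733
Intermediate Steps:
k = 4 (k = (-3 + 1)² = (-2)² = 4)
w(d) = -4/(3*d)
Q(Y) = -6*(2 + Y)² (Q(Y) = -6*(Y + 2)² = -6*(2 + Y)²)
1/(Q(w(6)) + a) = 1/(-6*(2 - 4/3/6)² + 367) = 1/(-6*(2 - 4/3*⅙)² + 367) = 1/(-6*(2 - 2/9)² + 367) = 1/(-6*(16/9)² + 367) = 1/(-6*256/81 + 367) = 1/(-512/27 + 367) = 1/(9397/27) = 27/9397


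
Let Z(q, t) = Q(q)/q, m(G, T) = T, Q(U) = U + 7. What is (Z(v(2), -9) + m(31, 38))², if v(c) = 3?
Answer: 15376/9 ≈ 1708.4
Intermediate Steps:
Q(U) = 7 + U
Z(q, t) = (7 + q)/q
(Z(v(2), -9) + m(31, 38))² = ((7 + 3)/3 + 38)² = ((⅓)*10 + 38)² = (10/3 + 38)² = (124/3)² = 15376/9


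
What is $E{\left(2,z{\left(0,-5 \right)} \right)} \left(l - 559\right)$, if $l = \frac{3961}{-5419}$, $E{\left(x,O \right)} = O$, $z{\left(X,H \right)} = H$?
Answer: $\frac{15165910}{5419} \approx 2798.7$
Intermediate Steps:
$l = - \frac{3961}{5419}$ ($l = 3961 \left(- \frac{1}{5419}\right) = - \frac{3961}{5419} \approx -0.73095$)
$E{\left(2,z{\left(0,-5 \right)} \right)} \left(l - 559\right) = - 5 \left(- \frac{3961}{5419} - 559\right) = \left(-5\right) \left(- \frac{3033182}{5419}\right) = \frac{15165910}{5419}$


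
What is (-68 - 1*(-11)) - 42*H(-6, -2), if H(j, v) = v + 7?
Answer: -267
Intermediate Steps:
H(j, v) = 7 + v
(-68 - 1*(-11)) - 42*H(-6, -2) = (-68 - 1*(-11)) - 42*(7 - 2) = (-68 + 11) - 42*5 = -57 - 210 = -267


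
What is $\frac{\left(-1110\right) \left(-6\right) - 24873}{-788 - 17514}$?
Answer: $\frac{18213}{18302} \approx 0.99514$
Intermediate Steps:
$\frac{\left(-1110\right) \left(-6\right) - 24873}{-788 - 17514} = \frac{6660 - 24873}{-18302} = \left(-18213\right) \left(- \frac{1}{18302}\right) = \frac{18213}{18302}$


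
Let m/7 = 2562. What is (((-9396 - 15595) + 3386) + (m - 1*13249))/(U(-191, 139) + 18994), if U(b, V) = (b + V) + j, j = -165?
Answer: -5640/6259 ≈ -0.90110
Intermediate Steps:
m = 17934 (m = 7*2562 = 17934)
U(b, V) = -165 + V + b (U(b, V) = (b + V) - 165 = (V + b) - 165 = -165 + V + b)
(((-9396 - 15595) + 3386) + (m - 1*13249))/(U(-191, 139) + 18994) = (((-9396 - 15595) + 3386) + (17934 - 1*13249))/((-165 + 139 - 191) + 18994) = ((-24991 + 3386) + (17934 - 13249))/(-217 + 18994) = (-21605 + 4685)/18777 = -16920*1/18777 = -5640/6259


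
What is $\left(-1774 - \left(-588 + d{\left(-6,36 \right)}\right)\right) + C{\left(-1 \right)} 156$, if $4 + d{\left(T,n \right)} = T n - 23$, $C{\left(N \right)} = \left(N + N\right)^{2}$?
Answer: $-319$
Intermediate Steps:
$C{\left(N \right)} = 4 N^{2}$ ($C{\left(N \right)} = \left(2 N\right)^{2} = 4 N^{2}$)
$d{\left(T,n \right)} = -27 + T n$ ($d{\left(T,n \right)} = -4 + \left(T n - 23\right) = -4 + \left(-23 + T n\right) = -27 + T n$)
$\left(-1774 - \left(-588 + d{\left(-6,36 \right)}\right)\right) + C{\left(-1 \right)} 156 = \left(-1774 + \left(588 - \left(-27 - 216\right)\right)\right) + 4 \left(-1\right)^{2} \cdot 156 = \left(-1774 + \left(588 - \left(-27 - 216\right)\right)\right) + 4 \cdot 1 \cdot 156 = \left(-1774 + \left(588 - -243\right)\right) + 4 \cdot 156 = \left(-1774 + \left(588 + 243\right)\right) + 624 = \left(-1774 + 831\right) + 624 = -943 + 624 = -319$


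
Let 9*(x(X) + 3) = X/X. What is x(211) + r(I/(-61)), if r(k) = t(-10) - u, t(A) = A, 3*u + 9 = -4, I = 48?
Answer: -77/9 ≈ -8.5556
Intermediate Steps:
u = -13/3 (u = -3 + (1/3)*(-4) = -3 - 4/3 = -13/3 ≈ -4.3333)
x(X) = -26/9 (x(X) = -3 + (X/X)/9 = -3 + (1/9)*1 = -3 + 1/9 = -26/9)
r(k) = -17/3 (r(k) = -10 - 1*(-13/3) = -10 + 13/3 = -17/3)
x(211) + r(I/(-61)) = -26/9 - 17/3 = -77/9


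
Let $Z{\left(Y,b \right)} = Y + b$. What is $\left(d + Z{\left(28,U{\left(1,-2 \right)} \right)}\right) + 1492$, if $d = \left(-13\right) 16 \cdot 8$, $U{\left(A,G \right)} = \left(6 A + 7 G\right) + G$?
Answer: $-154$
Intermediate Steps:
$U{\left(A,G \right)} = 6 A + 8 G$
$d = -1664$ ($d = \left(-208\right) 8 = -1664$)
$\left(d + Z{\left(28,U{\left(1,-2 \right)} \right)}\right) + 1492 = \left(-1664 + \left(28 + \left(6 \cdot 1 + 8 \left(-2\right)\right)\right)\right) + 1492 = \left(-1664 + \left(28 + \left(6 - 16\right)\right)\right) + 1492 = \left(-1664 + \left(28 - 10\right)\right) + 1492 = \left(-1664 + 18\right) + 1492 = -1646 + 1492 = -154$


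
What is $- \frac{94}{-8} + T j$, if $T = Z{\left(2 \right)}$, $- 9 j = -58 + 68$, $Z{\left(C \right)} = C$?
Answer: $\frac{343}{36} \approx 9.5278$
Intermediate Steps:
$j = - \frac{10}{9}$ ($j = - \frac{-58 + 68}{9} = \left(- \frac{1}{9}\right) 10 = - \frac{10}{9} \approx -1.1111$)
$T = 2$
$- \frac{94}{-8} + T j = - \frac{94}{-8} + 2 \left(- \frac{10}{9}\right) = \left(-94\right) \left(- \frac{1}{8}\right) - \frac{20}{9} = \frac{47}{4} - \frac{20}{9} = \frac{343}{36}$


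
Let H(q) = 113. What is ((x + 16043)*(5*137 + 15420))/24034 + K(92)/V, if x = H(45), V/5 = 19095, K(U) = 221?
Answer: 12420936396007/1147323075 ≈ 10826.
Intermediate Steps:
V = 95475 (V = 5*19095 = 95475)
x = 113
((x + 16043)*(5*137 + 15420))/24034 + K(92)/V = ((113 + 16043)*(5*137 + 15420))/24034 + 221/95475 = (16156*(685 + 15420))*(1/24034) + 221*(1/95475) = (16156*16105)*(1/24034) + 221/95475 = 260192380*(1/24034) + 221/95475 = 130096190/12017 + 221/95475 = 12420936396007/1147323075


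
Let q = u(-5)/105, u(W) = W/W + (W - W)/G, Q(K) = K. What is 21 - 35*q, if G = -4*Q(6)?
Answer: 62/3 ≈ 20.667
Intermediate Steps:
G = -24 (G = -4*6 = -24)
u(W) = 1 (u(W) = W/W + (W - W)/(-24) = 1 + 0*(-1/24) = 1 + 0 = 1)
q = 1/105 ≈ 0.0095238
21 - 35*q = 21 - 35*1/105 = 21 - 1/3 = 62/3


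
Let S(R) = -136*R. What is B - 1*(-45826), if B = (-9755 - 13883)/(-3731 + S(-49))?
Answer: 134384020/2933 ≈ 45818.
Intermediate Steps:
B = -23638/2933 (B = (-9755 - 13883)/(-3731 - 136*(-49)) = -23638/(-3731 + 6664) = -23638/2933 ≈ -8.0593)
B - 1*(-45826) = -23638/2933 - 1*(-45826) = -23638/2933 + 45826 = 134384020/2933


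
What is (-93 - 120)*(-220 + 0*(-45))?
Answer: 46860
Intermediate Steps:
(-93 - 120)*(-220 + 0*(-45)) = -213*(-220 + 0) = -213*(-220) = 46860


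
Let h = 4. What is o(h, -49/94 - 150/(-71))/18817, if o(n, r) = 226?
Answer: 226/18817 ≈ 0.012010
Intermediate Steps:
o(h, -49/94 - 150/(-71))/18817 = 226/18817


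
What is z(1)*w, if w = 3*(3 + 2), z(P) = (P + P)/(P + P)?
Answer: 15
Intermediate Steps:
z(P) = 1 (z(P) = (2*P)/((2*P)) = (2*P)*(1/(2*P)) = 1)
w = 15 (w = 3*5 = 15)
z(1)*w = 1*15 = 15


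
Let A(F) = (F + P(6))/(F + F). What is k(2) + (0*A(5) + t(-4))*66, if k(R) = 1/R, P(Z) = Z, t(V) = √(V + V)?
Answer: ½ + 132*I*√2 ≈ 0.5 + 186.68*I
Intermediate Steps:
t(V) = √2*√V (t(V) = √(2*V) = √2*√V)
A(F) = (6 + F)/(2*F) (A(F) = (F + 6)/(F + F) = (6 + F)/((2*F)) = (6 + F)*(1/(2*F)) = (6 + F)/(2*F))
k(2) + (0*A(5) + t(-4))*66 = 1/2 + (0*((½)*(6 + 5)/5) + √2*√(-4))*66 = ½ + (0*((½)*(⅕)*11) + √2*(2*I))*66 = ½ + (0*(11/10) + 2*I*√2)*66 = ½ + (0 + 2*I*√2)*66 = ½ + (2*I*√2)*66 = ½ + 132*I*√2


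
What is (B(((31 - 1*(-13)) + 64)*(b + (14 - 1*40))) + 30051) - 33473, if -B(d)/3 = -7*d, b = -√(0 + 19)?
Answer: -62390 - 2268*√19 ≈ -72276.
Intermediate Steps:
b = -√19 ≈ -4.3589
B(d) = 21*d (B(d) = -(-21)*d = 21*d)
(B(((31 - 1*(-13)) + 64)*(b + (14 - 1*40))) + 30051) - 33473 = (21*(((31 - 1*(-13)) + 64)*(-√19 + (14 - 1*40))) + 30051) - 33473 = (21*(((31 + 13) + 64)*(-√19 + (14 - 40))) + 30051) - 33473 = (21*((44 + 64)*(-√19 - 26)) + 30051) - 33473 = (21*(108*(-26 - √19)) + 30051) - 33473 = (21*(-2808 - 108*√19) + 30051) - 33473 = ((-58968 - 2268*√19) + 30051) - 33473 = (-28917 - 2268*√19) - 33473 = -62390 - 2268*√19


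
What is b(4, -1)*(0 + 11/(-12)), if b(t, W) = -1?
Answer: 11/12 ≈ 0.91667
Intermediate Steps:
b(4, -1)*(0 + 11/(-12)) = -(0 + 11/(-12)) = -(0 + 11*(-1/12)) = -(0 - 11/12) = -1*(-11/12) = 11/12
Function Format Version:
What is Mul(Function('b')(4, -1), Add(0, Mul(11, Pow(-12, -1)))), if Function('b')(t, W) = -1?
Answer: Rational(11, 12) ≈ 0.91667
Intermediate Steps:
Mul(Function('b')(4, -1), Add(0, Mul(11, Pow(-12, -1)))) = Mul(-1, Add(0, Mul(11, Pow(-12, -1)))) = Mul(-1, Add(0, Mul(11, Rational(-1, 12)))) = Mul(-1, Add(0, Rational(-11, 12))) = Mul(-1, Rational(-11, 12)) = Rational(11, 12)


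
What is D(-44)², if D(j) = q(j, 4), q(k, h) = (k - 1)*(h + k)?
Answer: 3240000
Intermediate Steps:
q(k, h) = (-1 + k)*(h + k)
D(j) = -4 + j² + 3*j (D(j) = j² - 1*4 - j + 4*j = j² - 4 - j + 4*j = -4 + j² + 3*j)
D(-44)² = (-4 + (-44)² + 3*(-44))² = (-4 + 1936 - 132)² = 1800² = 3240000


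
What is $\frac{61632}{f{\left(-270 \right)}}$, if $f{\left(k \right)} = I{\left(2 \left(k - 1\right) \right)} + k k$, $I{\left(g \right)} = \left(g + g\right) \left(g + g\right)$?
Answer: $\frac{15408}{311989} \approx 0.049386$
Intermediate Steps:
$I{\left(g \right)} = 4 g^{2}$ ($I{\left(g \right)} = 2 g 2 g = 4 g^{2}$)
$f{\left(k \right)} = k^{2} + 4 \left(-2 + 2 k\right)^{2}$ ($f{\left(k \right)} = 4 \left(2 \left(k - 1\right)\right)^{2} + k k = 4 \left(2 \left(-1 + k\right)\right)^{2} + k^{2} = 4 \left(-2 + 2 k\right)^{2} + k^{2} = k^{2} + 4 \left(-2 + 2 k\right)^{2}$)
$\frac{61632}{f{\left(-270 \right)}} = \frac{61632}{\left(-270\right)^{2} + 16 \left(-1 - 270\right)^{2}} = \frac{61632}{72900 + 16 \left(-271\right)^{2}} = \frac{61632}{72900 + 16 \cdot 73441} = \frac{61632}{72900 + 1175056} = \frac{61632}{1247956} = 61632 \cdot \frac{1}{1247956} = \frac{15408}{311989}$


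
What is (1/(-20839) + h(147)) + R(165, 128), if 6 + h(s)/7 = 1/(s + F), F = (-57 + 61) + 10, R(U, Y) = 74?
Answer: 15358320/479297 ≈ 32.043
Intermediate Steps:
F = 14 (F = 4 + 10 = 14)
h(s) = -42 + 7/(14 + s) (h(s) = -42 + 7/(s + 14) = -42 + 7/(14 + s))
(1/(-20839) + h(147)) + R(165, 128) = (1/(-20839) + 7*(-83 - 6*147)/(14 + 147)) + 74 = (-1/20839 + 7*(-83 - 882)/161) + 74 = (-1/20839 + 7*(1/161)*(-965)) + 74 = (-1/20839 - 965/23) + 74 = -20109658/479297 + 74 = 15358320/479297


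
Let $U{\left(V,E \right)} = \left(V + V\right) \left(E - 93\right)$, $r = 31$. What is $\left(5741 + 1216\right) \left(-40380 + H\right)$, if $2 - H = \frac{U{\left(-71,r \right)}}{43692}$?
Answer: $- \frac{1022797489305}{3641} \approx -2.8091 \cdot 10^{8}$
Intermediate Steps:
$U{\left(V,E \right)} = 2 V \left(-93 + E\right)$
$H = \frac{19645}{10923}$ ($H = 2 - \frac{2 \left(-71\right) \left(-93 + 31\right)}{43692} = 2 - 2 \left(-71\right) \left(-62\right) \frac{1}{43692} = 2 - 8804 \cdot \frac{1}{43692} = 2 - \frac{2201}{10923} = \frac{19645}{10923} \approx 1.7985$)
$\left(5741 + 1216\right) \left(-40380 + H\right) = \left(5741 + 1216\right) \left(-40380 + \frac{19645}{10923}\right) = 6957 \left(- \frac{441051095}{10923}\right) = - \frac{1022797489305}{3641}$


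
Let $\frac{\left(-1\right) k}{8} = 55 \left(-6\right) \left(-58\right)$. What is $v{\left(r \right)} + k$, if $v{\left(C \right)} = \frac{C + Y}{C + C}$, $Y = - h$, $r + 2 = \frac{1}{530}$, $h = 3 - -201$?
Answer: $- \frac{108066327}{706} \approx -1.5307 \cdot 10^{5}$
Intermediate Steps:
$h = 204$ ($h = 3 + 201 = 204$)
$r = - \frac{1059}{530}$ ($r = -2 + \frac{1}{530} = - \frac{1059}{530} \approx -1.9981$)
$Y = -204$ ($Y = \left(-1\right) 204 = -204$)
$k = -153120$ ($k = - 8 \cdot 55 \left(-6\right) \left(-58\right) = - 8 \left(\left(-330\right) \left(-58\right)\right) = \left(-8\right) 19140 = -153120$)
$v{\left(C \right)} = \frac{-204 + C}{2 C}$ ($v{\left(C \right)} = \frac{C - 204}{C + C} = \frac{-204 + C}{2 C}$)
$v{\left(r \right)} + k = \frac{-204 - \frac{1059}{530}}{2 \left(- \frac{1059}{530}\right)} - 153120 = \frac{1}{2} \left(- \frac{530}{1059}\right) \left(- \frac{109179}{530}\right) - 153120 = \frac{36393}{706} - 153120 = - \frac{108066327}{706}$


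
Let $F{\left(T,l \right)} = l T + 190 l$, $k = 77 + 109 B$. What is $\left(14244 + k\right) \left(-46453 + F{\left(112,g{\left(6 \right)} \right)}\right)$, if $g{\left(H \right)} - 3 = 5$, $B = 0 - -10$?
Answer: $-678654207$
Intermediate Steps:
$B = 10$ ($B = 0 + 10 = 10$)
$g{\left(H \right)} = 8$ ($g{\left(H \right)} = 3 + 5 = 8$)
$k = 1167$ ($k = 77 + 109 \cdot 10 = 77 + 1090 = 1167$)
$F{\left(T,l \right)} = 190 l + T l$ ($F{\left(T,l \right)} = T l + 190 l = 190 l + T l$)
$\left(14244 + k\right) \left(-46453 + F{\left(112,g{\left(6 \right)} \right)}\right) = \left(14244 + 1167\right) \left(-46453 + 8 \left(190 + 112\right)\right) = 15411 \left(-46453 + 8 \cdot 302\right) = 15411 \left(-46453 + 2416\right) = 15411 \left(-44037\right) = -678654207$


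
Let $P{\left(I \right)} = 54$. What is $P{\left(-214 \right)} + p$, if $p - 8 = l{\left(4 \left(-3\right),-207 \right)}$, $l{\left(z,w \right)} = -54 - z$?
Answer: $20$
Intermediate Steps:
$p = -34$ ($p = 8 - \left(54 + 4 \left(-3\right)\right) = 8 - 42 = -34$)
$P{\left(-214 \right)} + p = 54 - 34 = 20$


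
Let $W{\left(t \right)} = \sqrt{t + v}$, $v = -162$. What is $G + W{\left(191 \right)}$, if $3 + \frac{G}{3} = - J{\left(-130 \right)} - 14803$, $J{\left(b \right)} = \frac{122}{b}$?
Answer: $- \frac{2886987}{65} + \sqrt{29} \approx -44410.0$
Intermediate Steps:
$W{\left(t \right)} = \sqrt{-162 + t}$ ($W{\left(t \right)} = \sqrt{t - 162} = \sqrt{-162 + t}$)
$G = - \frac{2886987}{65}$ ($G = -9 + 3 \left(- \frac{122}{-130} - 14803\right) = -9 + 3 \left(- \frac{122 \left(-1\right)}{130} - 14803\right) = -9 + 3 \left(\left(-1\right) \left(- \frac{61}{65}\right) - 14803\right) = -9 + 3 \left(\frac{61}{65} - 14803\right) = -9 + 3 \left(- \frac{962134}{65}\right) = -9 - \frac{2886402}{65} = - \frac{2886987}{65} \approx -44415.0$)
$G + W{\left(191 \right)} = - \frac{2886987}{65} + \sqrt{-162 + 191} = - \frac{2886987}{65} + \sqrt{29}$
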